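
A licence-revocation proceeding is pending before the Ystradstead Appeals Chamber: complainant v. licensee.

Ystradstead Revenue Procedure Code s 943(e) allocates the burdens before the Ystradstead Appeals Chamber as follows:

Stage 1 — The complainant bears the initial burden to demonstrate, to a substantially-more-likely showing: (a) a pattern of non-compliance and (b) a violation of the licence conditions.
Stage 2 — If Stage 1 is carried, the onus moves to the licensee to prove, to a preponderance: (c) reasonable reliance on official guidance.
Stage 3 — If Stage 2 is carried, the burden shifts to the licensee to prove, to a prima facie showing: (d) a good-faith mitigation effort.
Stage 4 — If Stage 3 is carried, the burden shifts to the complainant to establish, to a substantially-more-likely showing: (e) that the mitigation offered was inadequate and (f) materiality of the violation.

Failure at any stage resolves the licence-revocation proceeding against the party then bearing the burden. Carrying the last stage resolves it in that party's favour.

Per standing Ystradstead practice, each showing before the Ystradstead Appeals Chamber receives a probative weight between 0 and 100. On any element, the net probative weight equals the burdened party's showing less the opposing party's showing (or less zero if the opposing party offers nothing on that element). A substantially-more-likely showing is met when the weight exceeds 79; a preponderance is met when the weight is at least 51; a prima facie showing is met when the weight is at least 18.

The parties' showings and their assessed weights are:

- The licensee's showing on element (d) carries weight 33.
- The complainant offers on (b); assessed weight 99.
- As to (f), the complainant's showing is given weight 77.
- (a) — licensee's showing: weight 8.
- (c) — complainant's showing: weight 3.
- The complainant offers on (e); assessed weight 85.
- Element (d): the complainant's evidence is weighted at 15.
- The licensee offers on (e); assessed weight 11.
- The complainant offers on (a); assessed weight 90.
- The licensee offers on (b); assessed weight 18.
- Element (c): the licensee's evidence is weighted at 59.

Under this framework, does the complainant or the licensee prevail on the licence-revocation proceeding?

Stage 1 — burden on complainant; standard: a substantially-more-likely showing (weight exceeds 79).
    (a): 90 − 8 = 82 > 79 [met]
    (b): 99 − 18 = 81 > 79 [met]
  Stage 1 carried; the burden shifts to the licensee.
Stage 2 — burden on licensee; standard: a preponderance (weight is at least 51).
    (c): 59 − 3 = 56 ≥ 51 [met]
  Stage 2 carried; the burden remains with the licensee.
Stage 3 — burden on licensee; standard: a prima facie showing (weight is at least 18).
    (d): 33 − 15 = 18 ≥ 18 [met]
  Stage 3 is satisfied; the onus moves to the complainant.
Stage 4 — burden on complainant; standard: a substantially-more-likely showing (weight exceeds 79).
    (e): 85 − 11 = 74 ≤ 79 [not met]
    (f): 77 ≤ 79 [not met]
  Not every element is met, so the complainant fails to carry Stage 4.
The licensee prevails.

licensee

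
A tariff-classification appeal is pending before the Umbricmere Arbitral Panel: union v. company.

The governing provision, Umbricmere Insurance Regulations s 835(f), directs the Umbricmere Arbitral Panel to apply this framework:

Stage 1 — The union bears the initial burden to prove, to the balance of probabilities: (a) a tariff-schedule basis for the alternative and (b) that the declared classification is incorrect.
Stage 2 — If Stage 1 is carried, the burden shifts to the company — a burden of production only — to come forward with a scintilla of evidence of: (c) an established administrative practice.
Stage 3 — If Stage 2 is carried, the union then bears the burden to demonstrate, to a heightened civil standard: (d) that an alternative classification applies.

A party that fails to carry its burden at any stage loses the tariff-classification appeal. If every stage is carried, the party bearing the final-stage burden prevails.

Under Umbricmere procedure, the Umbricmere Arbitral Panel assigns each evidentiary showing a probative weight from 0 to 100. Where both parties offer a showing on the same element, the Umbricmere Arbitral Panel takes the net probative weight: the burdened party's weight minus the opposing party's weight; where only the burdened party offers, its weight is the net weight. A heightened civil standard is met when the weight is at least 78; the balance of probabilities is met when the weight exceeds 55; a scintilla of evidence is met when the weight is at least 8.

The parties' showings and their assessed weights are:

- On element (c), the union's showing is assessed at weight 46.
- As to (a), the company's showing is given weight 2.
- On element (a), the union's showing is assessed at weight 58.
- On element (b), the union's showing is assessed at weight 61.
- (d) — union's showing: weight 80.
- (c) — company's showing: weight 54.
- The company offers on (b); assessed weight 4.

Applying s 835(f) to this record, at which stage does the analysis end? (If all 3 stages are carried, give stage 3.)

Stage 1 — burden on union; standard: the balance of probabilities (weight exceeds 55).
    (a): 58 − 2 = 56 > 55 [met]
    (b): 61 − 4 = 57 > 55 [met]
  The union carries Stage 1; the company now bears the burden.
Stage 2 — burden on company; standard: a scintilla of evidence (weight is at least 8).
    (c): 54 − 46 = 8 ≥ 8 [met]
  All elements met. The burden passes to the union.
Stage 3 — burden on union; standard: a heightened civil standard (weight is at least 78).
    (d): 80 ≥ 78 [met]
  Stage 3 carried; the final stage is satisfied.
Every stage carried; the union prevails.

stage 3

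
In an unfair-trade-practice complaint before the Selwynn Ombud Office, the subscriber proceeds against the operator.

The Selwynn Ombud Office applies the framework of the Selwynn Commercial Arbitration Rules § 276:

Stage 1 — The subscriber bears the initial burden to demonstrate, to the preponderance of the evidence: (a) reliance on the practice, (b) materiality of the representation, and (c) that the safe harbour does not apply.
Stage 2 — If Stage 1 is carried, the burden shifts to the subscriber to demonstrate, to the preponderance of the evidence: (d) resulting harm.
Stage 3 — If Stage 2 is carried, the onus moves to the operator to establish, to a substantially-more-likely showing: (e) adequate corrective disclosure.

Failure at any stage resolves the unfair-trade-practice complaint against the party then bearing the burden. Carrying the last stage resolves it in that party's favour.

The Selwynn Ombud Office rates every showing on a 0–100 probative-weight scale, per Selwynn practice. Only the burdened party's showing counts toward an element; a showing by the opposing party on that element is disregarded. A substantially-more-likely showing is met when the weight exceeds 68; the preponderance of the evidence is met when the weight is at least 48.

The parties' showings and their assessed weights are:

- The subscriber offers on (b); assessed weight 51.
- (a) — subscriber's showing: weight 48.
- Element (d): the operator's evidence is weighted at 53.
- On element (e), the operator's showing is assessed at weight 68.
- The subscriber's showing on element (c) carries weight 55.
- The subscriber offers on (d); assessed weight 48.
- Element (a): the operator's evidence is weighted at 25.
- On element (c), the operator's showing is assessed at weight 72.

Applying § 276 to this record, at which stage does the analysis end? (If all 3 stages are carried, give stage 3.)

stage 3

Stage 1 — burden on subscriber; standard: the preponderance of the evidence (weight is at least 48).
    (a): 48 (operator's 25 disregarded) ≥ 48 [met]
    (b): 51 ≥ 48 [met]
    (c): 55 (operator's 72 disregarded) ≥ 48 [met]
  All elements met. The subscriber retains the burden for Stage 2.
Stage 2 — burden on subscriber; standard: the preponderance of the evidence (weight is at least 48).
    (d): 48 (operator's 53 disregarded) ≥ 48 [met]
  The subscriber carries Stage 2; the operator now bears the burden.
Stage 3 — burden on operator; standard: a substantially-more-likely showing (weight exceeds 68).
    (e): 68 ≤ 68 [not met]
  The operator does not carry Stage 3.
So the subscriber prevails.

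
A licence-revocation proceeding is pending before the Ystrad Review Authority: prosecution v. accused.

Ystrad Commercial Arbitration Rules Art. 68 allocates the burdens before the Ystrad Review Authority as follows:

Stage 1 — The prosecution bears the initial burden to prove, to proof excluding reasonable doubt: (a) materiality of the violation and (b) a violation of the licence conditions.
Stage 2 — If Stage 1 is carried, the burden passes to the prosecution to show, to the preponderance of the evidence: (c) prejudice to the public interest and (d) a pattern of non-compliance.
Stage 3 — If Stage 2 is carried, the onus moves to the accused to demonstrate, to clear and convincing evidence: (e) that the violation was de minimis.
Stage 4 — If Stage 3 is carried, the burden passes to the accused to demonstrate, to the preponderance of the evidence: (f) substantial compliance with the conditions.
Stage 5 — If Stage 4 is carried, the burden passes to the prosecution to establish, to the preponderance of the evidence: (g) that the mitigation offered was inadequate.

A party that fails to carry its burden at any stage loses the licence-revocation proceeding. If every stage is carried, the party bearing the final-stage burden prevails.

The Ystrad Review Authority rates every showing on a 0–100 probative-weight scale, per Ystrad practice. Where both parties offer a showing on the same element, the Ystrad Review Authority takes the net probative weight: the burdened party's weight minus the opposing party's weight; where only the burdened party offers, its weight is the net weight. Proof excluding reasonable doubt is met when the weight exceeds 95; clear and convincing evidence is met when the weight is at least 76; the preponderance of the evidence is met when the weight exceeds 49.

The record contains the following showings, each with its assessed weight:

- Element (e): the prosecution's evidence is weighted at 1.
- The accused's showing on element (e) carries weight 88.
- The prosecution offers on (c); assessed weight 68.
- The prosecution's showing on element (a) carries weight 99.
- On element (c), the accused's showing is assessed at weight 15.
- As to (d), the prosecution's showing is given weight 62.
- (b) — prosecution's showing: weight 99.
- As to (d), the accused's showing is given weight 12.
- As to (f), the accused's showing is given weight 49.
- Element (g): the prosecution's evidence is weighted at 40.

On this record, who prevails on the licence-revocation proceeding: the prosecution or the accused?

Stage 1 — burden on prosecution; standard: proof excluding reasonable doubt (weight exceeds 95).
    (a): 99 > 95 [met]
    (b): 99 > 95 [met]
  Stage 1 carried; the burden remains with the prosecution.
Stage 2 — burden on prosecution; standard: the preponderance of the evidence (weight exceeds 49).
    (c): 68 − 15 = 53 > 49 [met]
    (d): 62 − 12 = 50 > 49 [met]
  The prosecution carries Stage 2; the accused now bears the burden.
Stage 3 — burden on accused; standard: clear and convincing evidence (weight is at least 76).
    (e): 88 − 1 = 87 ≥ 76 [met]
  All elements met. The accused retains the burden for Stage 4.
Stage 4 — burden on accused; standard: the preponderance of the evidence (weight exceeds 49).
    (f): 49 ≤ 49 [not met]
  The accused does not carry Stage 4.
The analysis ends at Stage 4; the prosecution prevails.

prosecution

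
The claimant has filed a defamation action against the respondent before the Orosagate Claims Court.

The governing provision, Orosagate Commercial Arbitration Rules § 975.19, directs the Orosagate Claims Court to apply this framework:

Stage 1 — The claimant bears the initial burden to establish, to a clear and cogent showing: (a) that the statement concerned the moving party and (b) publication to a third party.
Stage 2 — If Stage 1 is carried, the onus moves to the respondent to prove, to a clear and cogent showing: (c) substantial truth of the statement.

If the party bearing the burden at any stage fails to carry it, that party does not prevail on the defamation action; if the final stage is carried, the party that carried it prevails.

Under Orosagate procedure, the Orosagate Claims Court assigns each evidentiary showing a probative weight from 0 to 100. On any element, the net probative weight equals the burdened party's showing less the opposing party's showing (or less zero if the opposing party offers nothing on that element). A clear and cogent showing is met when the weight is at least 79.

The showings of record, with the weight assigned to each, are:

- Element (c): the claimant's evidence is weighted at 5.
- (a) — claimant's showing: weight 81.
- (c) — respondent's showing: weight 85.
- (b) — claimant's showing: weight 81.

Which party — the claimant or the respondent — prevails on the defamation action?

Stage 1 (claimant, a clear and cogent showing, weight is at least 79): (a) 81 ≥ 79 — meets; (b) 81 ≥ 79 — meets.
  Stage 1 carried; the burden shifts to the respondent.
Stage 2 (respondent, a clear and cogent showing, weight is at least 79): (c) net 85−5=80 ≥ 79 — meets.
  All elements met at the final stage.
All stages carried — the respondent prevails.

respondent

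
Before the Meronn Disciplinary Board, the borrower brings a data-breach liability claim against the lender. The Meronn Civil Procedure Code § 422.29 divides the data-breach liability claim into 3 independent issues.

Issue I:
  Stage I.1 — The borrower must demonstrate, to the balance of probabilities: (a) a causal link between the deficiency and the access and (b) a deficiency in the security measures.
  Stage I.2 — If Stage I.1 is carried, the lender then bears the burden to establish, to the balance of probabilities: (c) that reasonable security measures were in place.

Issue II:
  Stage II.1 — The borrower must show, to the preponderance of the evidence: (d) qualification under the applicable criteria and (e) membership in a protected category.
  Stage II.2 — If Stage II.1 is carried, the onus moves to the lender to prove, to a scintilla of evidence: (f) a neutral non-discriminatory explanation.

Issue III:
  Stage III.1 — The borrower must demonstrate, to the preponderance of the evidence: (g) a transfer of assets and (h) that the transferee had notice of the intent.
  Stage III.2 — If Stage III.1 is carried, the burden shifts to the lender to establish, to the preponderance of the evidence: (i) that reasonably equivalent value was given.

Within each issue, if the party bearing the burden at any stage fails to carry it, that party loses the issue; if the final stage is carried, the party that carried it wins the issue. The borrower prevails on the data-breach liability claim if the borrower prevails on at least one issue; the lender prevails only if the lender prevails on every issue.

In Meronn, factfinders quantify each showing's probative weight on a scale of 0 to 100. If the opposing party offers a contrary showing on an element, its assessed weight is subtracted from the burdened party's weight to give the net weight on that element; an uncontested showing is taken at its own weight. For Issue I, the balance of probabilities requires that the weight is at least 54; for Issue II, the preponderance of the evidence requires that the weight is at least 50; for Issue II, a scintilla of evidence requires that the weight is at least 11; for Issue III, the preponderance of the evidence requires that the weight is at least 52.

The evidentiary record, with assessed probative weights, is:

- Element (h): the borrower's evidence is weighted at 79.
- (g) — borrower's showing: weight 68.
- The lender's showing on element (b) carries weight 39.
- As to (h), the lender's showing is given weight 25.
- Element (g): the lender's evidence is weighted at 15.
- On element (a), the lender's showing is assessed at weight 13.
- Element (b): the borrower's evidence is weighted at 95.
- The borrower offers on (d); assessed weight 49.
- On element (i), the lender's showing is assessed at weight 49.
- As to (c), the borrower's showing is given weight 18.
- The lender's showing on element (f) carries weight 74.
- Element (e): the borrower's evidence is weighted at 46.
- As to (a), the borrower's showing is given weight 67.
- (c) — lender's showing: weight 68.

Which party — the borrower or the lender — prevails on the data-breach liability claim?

borrower

— Issue I —
Stage I.1 — burden on borrower; standard: the balance of probabilities (weight is at least 54).
    (a): 67 − 13 = 54 ≥ 54 [met]
    (b): 95 − 39 = 56 ≥ 54 [met]
  Stage I.1 is satisfied; the onus moves to the lender.
Stage I.2 — burden on lender; standard: the balance of probabilities (weight is at least 54).
    (c): 68 − 18 = 50 < 54 [not met]
  The lender does not carry Stage I.2.
The borrower prevails on this issue.
— Issue II —
Stage II.1 — burden on borrower; standard: the preponderance of the evidence (weight is at least 50).
    (d): 49 < 50 [not met]
    (e): 46 < 50 [not met]
  Stage II.1 not carried; the borrower fails its burden.
So the lender prevails on this issue.
— Issue III —
Stage III.1 — burden on borrower; standard: the preponderance of the evidence (weight is at least 52).
    (g): 68 − 15 = 53 ≥ 52 [met]
    (h): 79 − 25 = 54 ≥ 52 [met]
  All elements met. The burden passes to the lender.
Stage III.2 — burden on lender; standard: the preponderance of the evidence (weight is at least 52).
    (i): 49 < 52 [not met]
  The lender does not carry Stage III.2.
The borrower prevails on this issue.
Per-issue: Issue I → borrower; Issue II → lender; Issue III → borrower. The borrower must prevail on at least one issue; overall, the borrower prevails.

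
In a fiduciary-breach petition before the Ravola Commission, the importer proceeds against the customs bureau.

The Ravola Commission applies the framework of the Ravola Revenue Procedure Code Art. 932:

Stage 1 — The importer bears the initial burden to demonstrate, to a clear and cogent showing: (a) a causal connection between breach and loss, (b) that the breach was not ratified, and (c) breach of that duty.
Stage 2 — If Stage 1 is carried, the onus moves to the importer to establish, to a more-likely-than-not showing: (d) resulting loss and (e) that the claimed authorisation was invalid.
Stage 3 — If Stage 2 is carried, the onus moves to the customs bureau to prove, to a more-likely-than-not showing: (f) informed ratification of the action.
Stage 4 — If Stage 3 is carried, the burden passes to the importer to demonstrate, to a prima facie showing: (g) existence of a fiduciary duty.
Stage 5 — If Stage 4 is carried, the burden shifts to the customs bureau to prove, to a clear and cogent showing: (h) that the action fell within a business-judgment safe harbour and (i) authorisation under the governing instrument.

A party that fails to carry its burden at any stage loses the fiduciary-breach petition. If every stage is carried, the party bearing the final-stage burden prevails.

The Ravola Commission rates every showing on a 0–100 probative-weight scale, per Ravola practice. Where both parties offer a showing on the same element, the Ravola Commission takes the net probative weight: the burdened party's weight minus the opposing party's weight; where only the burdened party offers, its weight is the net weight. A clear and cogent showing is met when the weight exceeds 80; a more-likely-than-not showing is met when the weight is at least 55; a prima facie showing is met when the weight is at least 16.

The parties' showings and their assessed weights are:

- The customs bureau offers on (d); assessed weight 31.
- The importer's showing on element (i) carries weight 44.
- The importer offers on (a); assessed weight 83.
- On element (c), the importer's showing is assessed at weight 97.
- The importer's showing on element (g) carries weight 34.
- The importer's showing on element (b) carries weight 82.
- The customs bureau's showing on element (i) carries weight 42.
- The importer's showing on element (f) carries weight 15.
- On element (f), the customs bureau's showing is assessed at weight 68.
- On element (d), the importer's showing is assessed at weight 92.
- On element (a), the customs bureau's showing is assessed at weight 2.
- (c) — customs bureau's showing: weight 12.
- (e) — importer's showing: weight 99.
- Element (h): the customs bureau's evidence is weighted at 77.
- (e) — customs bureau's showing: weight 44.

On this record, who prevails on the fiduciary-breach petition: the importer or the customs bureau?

At Stage 1 the importer must meet a clear and cogent showing (weight exceeds 80): on (a) the weight is 83 less the opposing 2 gives net 81, > 80, so (a) meets the standard; on (b) the weight is 82, > 80, so (b) meets the standard; on (c) the weight is 97 less the opposing 12 gives net 85, which does exceed 80, so (c) meets the standard.
  All elements met. The importer retains the burden for Stage 2.
At Stage 2 the importer must meet a more-likely-than-not showing (weight is at least 55): on (d) the weight is 92 less the opposing 31 gives net 61, ≥ 55, so (d) meets the standard; on (e) the weight is 99 less the opposing 44 gives net 55, ≥ 55, so (e) meets the standard.
  All elements met. The burden passes to the customs bureau.
At Stage 3 the customs bureau must meet a more-likely-than-not showing (weight is at least 55): on (f) the weight is 68 less the opposing 15 gives net 53, which does not reach 55, so (f) does not meet the standard.
  Not every element is met, so the customs bureau fails to carry Stage 3.
The analysis ends at Stage 3; the importer prevails.

importer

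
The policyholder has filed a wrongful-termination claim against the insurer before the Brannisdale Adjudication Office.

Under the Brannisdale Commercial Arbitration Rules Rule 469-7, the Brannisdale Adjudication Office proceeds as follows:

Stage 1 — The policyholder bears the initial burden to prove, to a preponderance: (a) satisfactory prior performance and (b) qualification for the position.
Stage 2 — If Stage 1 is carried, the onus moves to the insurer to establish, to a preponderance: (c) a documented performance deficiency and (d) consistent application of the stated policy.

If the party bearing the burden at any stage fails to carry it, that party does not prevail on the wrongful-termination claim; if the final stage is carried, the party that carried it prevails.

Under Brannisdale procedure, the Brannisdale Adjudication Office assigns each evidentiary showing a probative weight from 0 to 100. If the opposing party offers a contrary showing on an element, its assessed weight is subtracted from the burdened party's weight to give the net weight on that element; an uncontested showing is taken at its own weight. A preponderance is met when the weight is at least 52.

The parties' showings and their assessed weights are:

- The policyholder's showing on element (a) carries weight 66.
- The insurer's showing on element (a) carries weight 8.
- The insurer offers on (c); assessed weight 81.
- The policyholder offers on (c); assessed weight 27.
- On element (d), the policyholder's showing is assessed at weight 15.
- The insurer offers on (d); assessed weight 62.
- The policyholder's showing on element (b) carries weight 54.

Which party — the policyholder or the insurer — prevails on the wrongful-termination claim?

Stage 1 (policyholder, a preponderance, weight is at least 52): (a) net 66−8=58 ≥ 52 — meets; (b) 54 ≥ 52 — meets.
  The policyholder carries Stage 1; the insurer now bears the burden.
Stage 2 (insurer, a preponderance, weight is at least 52): (c) net 81−27=54 ≥ 52 — meets; (d) net 62−15=47 < 52 — fails.
  The insurer does not carry Stage 2.
The analysis ends at Stage 2; the policyholder prevails.

policyholder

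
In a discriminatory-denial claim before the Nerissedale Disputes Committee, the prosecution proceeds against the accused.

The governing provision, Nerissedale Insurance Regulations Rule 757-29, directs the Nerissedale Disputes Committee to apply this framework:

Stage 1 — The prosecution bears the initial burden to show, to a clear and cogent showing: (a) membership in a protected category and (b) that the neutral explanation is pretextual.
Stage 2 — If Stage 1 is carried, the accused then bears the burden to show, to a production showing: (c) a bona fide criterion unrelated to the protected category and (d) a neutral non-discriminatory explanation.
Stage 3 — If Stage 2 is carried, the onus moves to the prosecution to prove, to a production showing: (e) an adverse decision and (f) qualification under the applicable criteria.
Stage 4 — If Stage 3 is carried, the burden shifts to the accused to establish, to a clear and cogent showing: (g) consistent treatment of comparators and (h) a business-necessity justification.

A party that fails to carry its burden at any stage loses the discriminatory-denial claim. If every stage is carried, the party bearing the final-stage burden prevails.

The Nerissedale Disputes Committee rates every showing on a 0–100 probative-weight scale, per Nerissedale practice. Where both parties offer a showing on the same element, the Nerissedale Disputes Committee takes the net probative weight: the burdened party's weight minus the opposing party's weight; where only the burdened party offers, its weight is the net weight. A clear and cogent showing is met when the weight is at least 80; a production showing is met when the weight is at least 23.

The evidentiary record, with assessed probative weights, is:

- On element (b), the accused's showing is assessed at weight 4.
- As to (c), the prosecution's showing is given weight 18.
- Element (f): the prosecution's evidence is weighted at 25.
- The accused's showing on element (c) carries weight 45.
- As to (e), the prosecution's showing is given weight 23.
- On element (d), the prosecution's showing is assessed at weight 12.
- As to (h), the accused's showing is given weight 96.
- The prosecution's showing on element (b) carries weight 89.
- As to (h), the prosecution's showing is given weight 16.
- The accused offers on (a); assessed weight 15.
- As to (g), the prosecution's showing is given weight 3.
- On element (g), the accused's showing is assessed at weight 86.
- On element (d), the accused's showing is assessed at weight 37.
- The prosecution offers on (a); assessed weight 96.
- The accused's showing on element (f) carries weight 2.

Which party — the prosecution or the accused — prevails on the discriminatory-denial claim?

Stage 1 (prosecution, a clear and cogent showing, weight is at least 80): (a) net 96−15=81 ≥ 80 — meets; (b) net 89−4=85 ≥ 80 — meets.
  Stage 1 carried; the burden shifts to the accused.
Stage 2 (accused, a production showing, weight is at least 23): (c) net 45−18=27 ≥ 23 — meets; (d) net 37−12=25 ≥ 23 — meets.
  Stage 2 is satisfied; the onus moves to the prosecution.
Stage 3 (prosecution, a production showing, weight is at least 23): (e) 23 ≥ 23 — meets; (f) net 25−2=23 ≥ 23 — meets.
  Stage 3 is satisfied; the onus moves to the accused.
Stage 4 (accused, a clear and cogent showing, weight is at least 80): (g) net 86−3=83 ≥ 80 — meets; (h) net 96−16=80 ≥ 80 — meets.
  All elements met at the final stage.
Every stage carried; the accused prevails.

accused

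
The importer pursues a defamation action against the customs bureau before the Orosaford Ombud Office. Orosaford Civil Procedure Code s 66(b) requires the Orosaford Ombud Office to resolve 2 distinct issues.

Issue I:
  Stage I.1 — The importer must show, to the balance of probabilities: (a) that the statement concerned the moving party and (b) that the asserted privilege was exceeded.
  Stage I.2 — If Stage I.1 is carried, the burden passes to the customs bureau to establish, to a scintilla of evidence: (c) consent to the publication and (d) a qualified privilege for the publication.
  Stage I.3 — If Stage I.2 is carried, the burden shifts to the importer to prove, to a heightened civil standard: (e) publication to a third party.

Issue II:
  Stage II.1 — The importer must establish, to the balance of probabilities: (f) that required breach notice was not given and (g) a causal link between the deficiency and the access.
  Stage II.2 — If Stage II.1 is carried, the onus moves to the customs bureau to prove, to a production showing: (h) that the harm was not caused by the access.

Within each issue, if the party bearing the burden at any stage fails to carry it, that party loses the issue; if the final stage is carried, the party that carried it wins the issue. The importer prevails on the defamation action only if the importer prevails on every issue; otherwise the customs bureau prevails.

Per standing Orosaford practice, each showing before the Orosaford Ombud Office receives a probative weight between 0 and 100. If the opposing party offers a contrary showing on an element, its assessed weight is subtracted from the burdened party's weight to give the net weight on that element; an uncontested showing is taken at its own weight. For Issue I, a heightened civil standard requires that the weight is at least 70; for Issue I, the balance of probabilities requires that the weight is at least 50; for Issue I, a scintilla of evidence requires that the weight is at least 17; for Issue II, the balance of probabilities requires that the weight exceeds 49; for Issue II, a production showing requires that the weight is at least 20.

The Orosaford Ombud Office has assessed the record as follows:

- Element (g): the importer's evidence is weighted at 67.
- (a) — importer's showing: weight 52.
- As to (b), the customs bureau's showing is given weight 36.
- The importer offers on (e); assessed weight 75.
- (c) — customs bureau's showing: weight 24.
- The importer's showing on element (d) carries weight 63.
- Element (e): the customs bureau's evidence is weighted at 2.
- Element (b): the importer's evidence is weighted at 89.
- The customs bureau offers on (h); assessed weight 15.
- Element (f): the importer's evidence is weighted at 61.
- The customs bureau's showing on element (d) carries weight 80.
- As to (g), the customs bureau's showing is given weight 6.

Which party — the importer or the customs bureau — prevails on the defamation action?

— Issue I —
Stage I.1 (importer, the balance of probabilities, weight is at least 50): (a) 52 ≥ 50 — meets; (b) net 89−36=53 ≥ 50 — meets.
  All elements met. The burden passes to the customs bureau.
Stage I.2 (customs bureau, a scintilla of evidence, weight is at least 17): (c) 24 ≥ 17 — meets; (d) net 80−63=17 ≥ 17 — meets.
  Stage I.2 is satisfied; the onus moves to the importer.
Stage I.3 (importer, a heightened civil standard, weight is at least 70): (e) net 75−2=73 ≥ 70 — meets.
  The importer carries the last stage.
With every stage satisfied, the importer prevails on this issue.
— Issue II —
At Stage II.1 the importer must meet the balance of probabilities (weight exceeds 49): on (f) the weight is 61, > 49, so (f) meets the standard; on (g) the weight is 67 less the opposing 6 gives net 61, > 49, so (g) meets the standard.
  All elements met. The burden passes to the customs bureau.
At Stage II.2 the customs bureau must meet a production showing (weight is at least 20): on (h) the weight is 15, < 20, so (h) does not meet the standard.
  Not every element is met, so the customs bureau fails to carry Stage II.2.
So the importer prevails on this issue.
Per-issue: Issue I → importer; Issue II → importer. The importer must prevail on every issue; overall, the importer prevails.

importer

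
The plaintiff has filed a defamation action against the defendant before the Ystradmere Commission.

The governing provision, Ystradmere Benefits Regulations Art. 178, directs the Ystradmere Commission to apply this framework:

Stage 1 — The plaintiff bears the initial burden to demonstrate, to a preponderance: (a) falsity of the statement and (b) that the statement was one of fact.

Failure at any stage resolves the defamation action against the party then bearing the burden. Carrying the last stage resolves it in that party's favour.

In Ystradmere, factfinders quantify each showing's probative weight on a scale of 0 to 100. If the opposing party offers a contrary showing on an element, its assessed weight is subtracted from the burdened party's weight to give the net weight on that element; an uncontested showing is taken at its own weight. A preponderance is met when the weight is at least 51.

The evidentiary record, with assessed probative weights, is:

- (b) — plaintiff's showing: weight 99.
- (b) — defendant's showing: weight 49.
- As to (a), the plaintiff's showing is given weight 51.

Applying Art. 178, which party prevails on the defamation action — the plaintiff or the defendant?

defendant

At Stage 1 the plaintiff must meet a preponderance (weight is at least 51): on (a) the weight is 51, which does reach 51, so (a) meets the standard; on (b) the weight is 99 less the opposing 49 gives net 50, < 51, so (b) does not meet the standard.
  Stage 1 not carried; the plaintiff fails its burden.
So the defendant prevails.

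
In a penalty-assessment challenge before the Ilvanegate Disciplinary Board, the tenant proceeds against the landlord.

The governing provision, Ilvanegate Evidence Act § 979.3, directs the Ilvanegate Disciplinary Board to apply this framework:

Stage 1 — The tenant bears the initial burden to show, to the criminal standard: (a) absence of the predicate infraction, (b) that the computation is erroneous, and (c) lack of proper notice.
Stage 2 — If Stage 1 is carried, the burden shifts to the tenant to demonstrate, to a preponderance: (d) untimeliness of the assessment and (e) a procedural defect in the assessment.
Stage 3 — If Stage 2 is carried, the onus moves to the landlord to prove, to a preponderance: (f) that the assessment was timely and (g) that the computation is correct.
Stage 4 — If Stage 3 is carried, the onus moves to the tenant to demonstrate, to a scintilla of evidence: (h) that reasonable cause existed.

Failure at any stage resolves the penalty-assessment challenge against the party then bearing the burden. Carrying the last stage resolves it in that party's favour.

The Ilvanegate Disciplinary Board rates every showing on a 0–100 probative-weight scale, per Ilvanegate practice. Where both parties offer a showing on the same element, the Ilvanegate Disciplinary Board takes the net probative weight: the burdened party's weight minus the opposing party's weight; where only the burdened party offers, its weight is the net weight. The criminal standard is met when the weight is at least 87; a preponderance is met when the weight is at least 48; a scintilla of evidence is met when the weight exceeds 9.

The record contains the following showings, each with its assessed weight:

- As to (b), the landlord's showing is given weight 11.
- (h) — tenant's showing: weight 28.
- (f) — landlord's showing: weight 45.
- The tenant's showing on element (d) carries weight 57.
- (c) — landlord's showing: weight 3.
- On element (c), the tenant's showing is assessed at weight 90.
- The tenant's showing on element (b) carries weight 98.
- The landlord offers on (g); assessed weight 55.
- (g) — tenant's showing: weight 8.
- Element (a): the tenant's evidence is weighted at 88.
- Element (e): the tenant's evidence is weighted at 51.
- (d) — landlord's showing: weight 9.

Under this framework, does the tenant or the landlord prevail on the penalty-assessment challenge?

At Stage 1 the tenant must meet the criminal standard (weight is at least 87): on (a) the weight is 88, ≥ 87, so (a) meets the standard; on (b) the weight is 98 less the opposing 11 gives net 87, ≥ 87, so (b) meets the standard; on (c) the weight is 90 less the opposing 3 gives net 87, ≥ 87, so (c) meets the standard.
  Stage 1 is satisfied; the tenant continues to bear the burden.
At Stage 2 the tenant must meet a preponderance (weight is at least 48): on (d) the weight is 57 less the opposing 9 gives net 48, which does reach 48, so (d) meets the standard; on (e) the weight is 51, which does reach 48, so (e) meets the standard.
  Stage 2 is satisfied; the onus moves to the landlord.
At Stage 3 the landlord must meet a preponderance (weight is at least 48): on (f) the weight is 45, < 48, so (f) does not meet the standard; on (g) the weight is 55 less the opposing 8 gives net 47, which does not reach 48, so (g) does not meet the standard.
  Stage 3 not carried; the landlord fails its burden.
The analysis ends at Stage 3; the tenant prevails.

tenant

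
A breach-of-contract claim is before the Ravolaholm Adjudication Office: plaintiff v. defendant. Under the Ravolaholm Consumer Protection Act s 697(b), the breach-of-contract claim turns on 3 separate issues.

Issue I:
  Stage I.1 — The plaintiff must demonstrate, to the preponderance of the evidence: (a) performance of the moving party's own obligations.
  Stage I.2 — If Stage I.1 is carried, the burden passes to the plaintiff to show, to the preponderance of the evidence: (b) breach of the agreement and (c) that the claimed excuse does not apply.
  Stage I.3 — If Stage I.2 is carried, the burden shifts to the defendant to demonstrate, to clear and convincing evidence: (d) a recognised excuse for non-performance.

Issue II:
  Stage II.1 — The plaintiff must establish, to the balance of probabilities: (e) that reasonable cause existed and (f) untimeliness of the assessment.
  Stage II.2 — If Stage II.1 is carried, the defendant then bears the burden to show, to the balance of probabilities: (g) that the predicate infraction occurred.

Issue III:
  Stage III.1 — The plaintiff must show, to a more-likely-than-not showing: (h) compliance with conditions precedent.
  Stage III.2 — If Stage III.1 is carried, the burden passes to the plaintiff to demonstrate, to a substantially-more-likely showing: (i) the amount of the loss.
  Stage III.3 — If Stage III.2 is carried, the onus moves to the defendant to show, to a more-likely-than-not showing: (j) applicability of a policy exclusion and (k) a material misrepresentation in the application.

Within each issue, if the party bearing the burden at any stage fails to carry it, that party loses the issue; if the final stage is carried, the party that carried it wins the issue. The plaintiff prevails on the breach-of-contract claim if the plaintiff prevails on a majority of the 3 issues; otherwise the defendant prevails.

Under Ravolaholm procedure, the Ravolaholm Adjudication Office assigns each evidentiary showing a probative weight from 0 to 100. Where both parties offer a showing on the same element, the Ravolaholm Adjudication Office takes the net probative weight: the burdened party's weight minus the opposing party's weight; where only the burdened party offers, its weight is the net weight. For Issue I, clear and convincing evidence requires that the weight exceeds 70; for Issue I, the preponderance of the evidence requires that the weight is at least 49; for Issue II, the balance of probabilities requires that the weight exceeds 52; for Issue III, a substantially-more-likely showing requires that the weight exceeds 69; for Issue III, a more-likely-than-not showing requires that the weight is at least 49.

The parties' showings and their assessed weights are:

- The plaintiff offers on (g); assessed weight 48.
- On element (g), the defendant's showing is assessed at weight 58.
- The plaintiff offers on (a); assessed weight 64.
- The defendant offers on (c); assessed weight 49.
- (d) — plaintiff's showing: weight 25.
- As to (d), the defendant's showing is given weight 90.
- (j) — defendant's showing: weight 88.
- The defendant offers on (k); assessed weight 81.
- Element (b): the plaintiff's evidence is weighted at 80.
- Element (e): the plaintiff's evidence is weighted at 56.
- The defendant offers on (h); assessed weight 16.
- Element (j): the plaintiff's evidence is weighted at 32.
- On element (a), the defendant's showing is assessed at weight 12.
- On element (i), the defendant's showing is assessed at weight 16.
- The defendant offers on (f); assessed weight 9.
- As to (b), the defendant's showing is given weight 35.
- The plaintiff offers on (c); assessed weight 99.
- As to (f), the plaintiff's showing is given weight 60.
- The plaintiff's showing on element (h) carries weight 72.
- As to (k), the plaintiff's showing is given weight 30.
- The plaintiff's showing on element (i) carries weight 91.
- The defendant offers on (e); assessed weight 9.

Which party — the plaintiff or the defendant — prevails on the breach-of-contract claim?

defendant

— Issue I —
At Stage I.1 the plaintiff must meet the preponderance of the evidence (weight is at least 49): on (a) the weight is 64 less the opposing 12 gives net 52, ≥ 49, so (a) meets the standard.
  Stage I.1 carried; the burden remains with the plaintiff.
At Stage I.2 the plaintiff must meet the preponderance of the evidence (weight is at least 49): on (b) the weight is 80 less the opposing 35 gives net 45, < 49, so (b) does not meet the standard; on (c) the weight is 99 less the opposing 49 gives net 50, which does reach 49, so (c) meets the standard.
  The plaintiff does not carry Stage I.2.
The analysis ends at Stage I.2; the defendant prevails on this issue.
— Issue II —
Stage II.1 — burden on plaintiff; standard: the balance of probabilities (weight exceeds 52).
    (e): 56 − 9 = 47 ≤ 52 [not met]
    (f): 60 − 9 = 51 ≤ 52 [not met]
  Not every element is met, so the plaintiff fails to carry Stage II.1.
The analysis ends at Stage II.1; the defendant prevails on this issue.
— Issue III —
At Stage III.1 the plaintiff must meet a more-likely-than-not showing (weight is at least 49): on (h) the weight is 72 less the opposing 16 gives net 56, which does reach 49, so (h) meets the standard.
  Stage III.1 is satisfied; the plaintiff continues to bear the burden.
At Stage III.2 the plaintiff must meet a substantially-more-likely showing (weight exceeds 69): on (i) the weight is 91 less the opposing 16 gives net 75, > 69, so (i) meets the standard.
  Stage III.2 carried; the burden shifts to the defendant.
At Stage III.3 the defendant must meet a more-likely-than-not showing (weight is at least 49): on (j) the weight is 88 less the opposing 32 gives net 56, ≥ 49, so (j) meets the standard; on (k) the weight is 81 less the opposing 30 gives net 51, which does reach 49, so (k) meets the standard.
  The defendant carries the last stage.
Every stage carried; the defendant prevails on this issue.
Per-issue: Issue I → defendant; Issue II → defendant; Issue III → defendant. The plaintiff must prevail on a majority of issues; overall, the defendant prevails.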